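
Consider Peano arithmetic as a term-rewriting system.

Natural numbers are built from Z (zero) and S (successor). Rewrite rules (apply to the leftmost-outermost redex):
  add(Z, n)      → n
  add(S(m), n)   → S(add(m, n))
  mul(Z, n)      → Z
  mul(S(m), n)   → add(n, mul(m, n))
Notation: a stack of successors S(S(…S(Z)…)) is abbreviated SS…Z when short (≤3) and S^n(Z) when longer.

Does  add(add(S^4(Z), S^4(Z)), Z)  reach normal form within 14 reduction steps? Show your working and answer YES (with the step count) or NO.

Answer: YES — reaches normal form S^8(Z) in 14 ≤ 14 steps

Reduction:
  start: add(add(S^4(Z), S^4(Z)), Z)
  step 1: add(S(add(SSSZ, S^4(Z))), Z)
  step 2: S(add(add(SSSZ, S^4(Z)), Z))
  step 3: S(add(S(add(SSZ, S^4(Z))), Z))
  step 4: S(S(add(add(SSZ, S^4(Z)), Z)))
  step 5: S(S(add(S(add(SZ, S^4(Z))), Z)))
  step 6: S(S(S(add(add(SZ, S^4(Z)), Z))))
  step 7: S(S(S(add(S(add(Z, S^4(Z))), Z))))
  step 8: S(S(S(S(add(add(Z, S^4(Z)), Z)))))
  step 9: S(S(S(S(add(S^4(Z), Z)))))
  step 10: S(S(S(S(S(add(SSSZ, Z))))))
  step 11: S(S(S(S(S(S(add(SSZ, Z)))))))
  step 12: S(S(S(S(S(S(S(add(SZ, Z))))))))
  step 13: S(S(S(S(S(S(S(S(add(Z, Z)))))))))
  step 14: S^8(Z)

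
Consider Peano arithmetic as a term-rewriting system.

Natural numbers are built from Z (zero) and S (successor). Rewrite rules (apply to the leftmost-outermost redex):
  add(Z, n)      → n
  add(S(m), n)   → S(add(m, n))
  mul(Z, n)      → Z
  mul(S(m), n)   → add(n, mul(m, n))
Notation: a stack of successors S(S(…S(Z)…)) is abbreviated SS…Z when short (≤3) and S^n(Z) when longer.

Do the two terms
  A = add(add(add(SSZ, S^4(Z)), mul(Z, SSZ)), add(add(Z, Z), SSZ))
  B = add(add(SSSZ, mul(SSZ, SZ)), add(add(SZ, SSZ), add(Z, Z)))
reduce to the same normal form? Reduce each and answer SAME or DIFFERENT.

Term A:
  start: add(add(add(SSZ, S^4(Z)), mul(Z, SSZ)), add(add(Z, Z), SSZ))
  →1  add(add(S(add(SZ, S^4(Z))), mul(Z, SSZ)), add(add(Z, Z), SSZ))
  →2  add(S(add(add(SZ, S^4(Z)), mul(Z, SSZ))), add(add(Z, Z), SSZ))
  →3  S(add(add(add(SZ, S^4(Z)), mul(Z, SSZ)), add(add(Z, Z), SSZ)))
  →4  S(add(add(S(add(Z, S^4(Z))), mul(Z, SSZ)), add(add(Z, Z), SSZ)))
  →5  S(add(S(add(add(Z, S^4(Z)), mul(Z, SSZ))), add(add(Z, Z), SSZ)))
  →6  S(S(add(add(add(Z, S^4(Z)), mul(Z, SSZ)), add(add(Z, Z), SSZ))))
  →7  S(S(add(add(S^4(Z), mul(Z, SSZ)), add(add(Z, Z), SSZ))))
  →8  S(S(add(S(add(SSSZ, mul(Z, SSZ))), add(add(Z, Z), SSZ))))
  →9  S(S(S(add(add(SSSZ, mul(Z, SSZ)), add(add(Z, Z), SSZ)))))
  →10  S(S(S(add(S(add(SSZ, mul(Z, SSZ))), add(add(Z, Z), SSZ)))))
  →11  S(S(S(S(add(add(SSZ, mul(Z, SSZ)), add(add(Z, Z), SSZ))))))
  →12  S(S(S(S(add(S(add(SZ, mul(Z, SSZ))), add(add(Z, Z), SSZ))))))
  →13  S(S(S(S(S(add(add(SZ, mul(Z, SSZ)), add(add(Z, Z), SSZ)))))))
  →14  S(S(S(S(S(add(S(add(Z, mul(Z, SSZ))), add(add(Z, Z), SSZ)))))))
  →15  S(S(S(S(S(S(add(add(Z, mul(Z, SSZ)), add(add(Z, Z), SSZ))))))))
  →16  S(S(S(S(S(S(add(mul(Z, SSZ), add(add(Z, Z), SSZ))))))))
  →17  S(S(S(S(S(S(add(Z, add(add(Z, Z), SSZ))))))))
  →18  S(S(S(S(S(S(add(add(Z, Z), SSZ)))))))
  →19  S(S(S(S(S(S(add(Z, SSZ)))))))
  →20  S^8(Z)

Term B:
  start: add(add(SSSZ, mul(SSZ, SZ)), add(add(SZ, SSZ), add(Z, Z)))
  →1  add(S(add(SSZ, mul(SSZ, SZ))), add(add(SZ, SSZ), add(Z, Z)))
  →2  S(add(add(SSZ, mul(SSZ, SZ)), add(add(SZ, SSZ), add(Z, Z))))
  →3  S(add(S(add(SZ, mul(SSZ, SZ))), add(add(SZ, SSZ), add(Z, Z))))
  →4  S(S(add(add(SZ, mul(SSZ, SZ)), add(add(SZ, SSZ), add(Z, Z)))))
  →5  S(S(add(S(add(Z, mul(SSZ, SZ))), add(add(SZ, SSZ), add(Z, Z)))))
  →6  S(S(S(add(add(Z, mul(SSZ, SZ)), add(add(SZ, SSZ), add(Z, Z))))))
  →7  S(S(S(add(mul(SSZ, SZ), add(add(SZ, SSZ), add(Z, Z))))))
  →8  S(S(S(add(add(SZ, mul(SZ, SZ)), add(add(SZ, SSZ), add(Z, Z))))))
  →9  S(S(S(add(S(add(Z, mul(SZ, SZ))), add(add(SZ, SSZ), add(Z, Z))))))
  →10  S(S(S(S(add(add(Z, mul(SZ, SZ)), add(add(SZ, SSZ), add(Z, Z)))))))
  →11  S(S(S(S(add(mul(SZ, SZ), add(add(SZ, SSZ), add(Z, Z)))))))
  →12  S(S(S(S(add(add(SZ, mul(Z, SZ)), add(add(SZ, SSZ), add(Z, Z)))))))
  →13  S(S(S(S(add(S(add(Z, mul(Z, SZ))), add(add(SZ, SSZ), add(Z, Z)))))))
  →14  S(S(S(S(S(add(add(Z, mul(Z, SZ)), add(add(SZ, SSZ), add(Z, Z))))))))
  →15  S(S(S(S(S(add(mul(Z, SZ), add(add(SZ, SSZ), add(Z, Z))))))))
  →16  S(S(S(S(S(add(Z, add(add(SZ, SSZ), add(Z, Z))))))))
  →17  S(S(S(S(S(add(add(SZ, SSZ), add(Z, Z)))))))
  →18  S(S(S(S(S(add(S(add(Z, SSZ)), add(Z, Z)))))))
  →19  S(S(S(S(S(S(add(add(Z, SSZ), add(Z, Z))))))))
  →20  S(S(S(S(S(S(add(SSZ, add(Z, Z))))))))
  →21  S(S(S(S(S(S(S(add(SZ, add(Z, Z)))))))))
  →22  S(S(S(S(S(S(S(S(add(Z, add(Z, Z))))))))))
  →23  S(S(S(S(S(S(S(S(add(Z, Z)))))))))
  →24  S^8(Z)

Answer: SAME — A ⇓ S^8(Z), B ⇓ S^8(Z)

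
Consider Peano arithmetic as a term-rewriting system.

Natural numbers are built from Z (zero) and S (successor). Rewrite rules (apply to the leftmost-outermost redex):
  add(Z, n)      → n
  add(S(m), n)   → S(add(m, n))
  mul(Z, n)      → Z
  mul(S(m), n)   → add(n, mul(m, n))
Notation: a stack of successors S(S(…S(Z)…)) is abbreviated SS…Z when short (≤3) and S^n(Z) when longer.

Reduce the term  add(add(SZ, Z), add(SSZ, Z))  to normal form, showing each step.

  start: add(add(SZ, Z), add(SSZ, Z))
  step 1: add(S(add(Z, Z)), add(SSZ, Z))
  step 2: S(add(add(Z, Z), add(SSZ, Z)))
  step 3: S(add(Z, add(SSZ, Z)))
  step 4: S(add(SSZ, Z))
  step 5: S(S(add(SZ, Z)))
  step 6: S(S(S(add(Z, Z))))
  step 7: SSSZ

Answer: normal form = SSSZ  (in 7 steps)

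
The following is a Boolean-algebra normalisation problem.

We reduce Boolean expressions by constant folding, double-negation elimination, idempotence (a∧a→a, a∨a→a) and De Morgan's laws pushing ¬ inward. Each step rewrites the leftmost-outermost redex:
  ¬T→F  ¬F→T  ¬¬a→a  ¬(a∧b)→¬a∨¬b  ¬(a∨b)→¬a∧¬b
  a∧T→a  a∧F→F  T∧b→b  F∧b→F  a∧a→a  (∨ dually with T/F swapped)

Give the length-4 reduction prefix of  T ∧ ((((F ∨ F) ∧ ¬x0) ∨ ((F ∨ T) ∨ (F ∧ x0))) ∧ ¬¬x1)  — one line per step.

Answer: after 4 steps: ((F ∨ T) ∨ (F ∧ x0)) ∧ ¬¬x1

Reduction:
  start: T ∧ ((((F ∨ F) ∧ ¬x0) ∨ ((F ∨ T) ∨ (F ∧ x0))) ∧ ¬¬x1)
  [1] (((F ∨ F) ∧ ¬x0) ∨ ((F ∨ T) ∨ (F ∧ x0))) ∧ ¬¬x1
  [2] ((F ∧ ¬x0) ∨ ((F ∨ T) ∨ (F ∧ x0))) ∧ ¬¬x1
  [3] (F ∨ ((F ∨ T) ∨ (F ∧ x0))) ∧ ¬¬x1
  [4] ((F ∨ T) ∨ (F ∧ x0)) ∧ ¬¬x1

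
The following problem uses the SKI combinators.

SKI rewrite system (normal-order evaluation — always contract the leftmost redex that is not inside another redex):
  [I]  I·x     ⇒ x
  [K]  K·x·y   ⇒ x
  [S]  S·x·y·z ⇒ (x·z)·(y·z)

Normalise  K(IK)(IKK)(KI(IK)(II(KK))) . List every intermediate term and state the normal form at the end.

  start: K(IK)(IKK)(KI(IK)(II(KK)))
  [1] IK(KI(IK)(II(KK)))
  [2] K(KI(IK)(II(KK)))
  [3] K(I(II(KK)))
  [4] K(II(KK))
  [5] K(I(KK))
  [6] K(KK)

Answer: normal form = K(KK)  (in 6 steps)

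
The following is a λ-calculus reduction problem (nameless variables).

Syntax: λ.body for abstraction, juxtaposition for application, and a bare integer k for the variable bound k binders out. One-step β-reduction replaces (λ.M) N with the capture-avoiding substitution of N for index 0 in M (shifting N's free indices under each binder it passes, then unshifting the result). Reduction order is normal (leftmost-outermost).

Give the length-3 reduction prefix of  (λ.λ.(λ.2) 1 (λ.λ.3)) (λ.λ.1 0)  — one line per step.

Answer: after 3 steps: λ.λ.(λ.λ.λ.λ.1 0) 0

Working:
  start: (λ.λ.(λ.2) 1 (λ.λ.3)) (λ.λ.1 0)
  [1] λ.(λ.λ.λ.1 0) (λ.λ.1 0) (λ.λ.λ.λ.1 0)
  [2] λ.(λ.λ.1 0) (λ.λ.λ.λ.1 0)
  [3] λ.λ.(λ.λ.λ.λ.1 0) 0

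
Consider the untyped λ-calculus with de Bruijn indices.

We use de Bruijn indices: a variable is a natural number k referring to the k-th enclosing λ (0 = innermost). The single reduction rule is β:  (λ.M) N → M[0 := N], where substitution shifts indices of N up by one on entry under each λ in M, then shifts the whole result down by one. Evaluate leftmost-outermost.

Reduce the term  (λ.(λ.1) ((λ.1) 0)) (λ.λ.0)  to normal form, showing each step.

Answer: normal form = λ.λ.0  (in 2 steps)

Derivation:
  start: (λ.(λ.1) ((λ.1) 0)) (λ.λ.0)
  step 1: (λ.λ.λ.0) ((λ.λ.λ.0) (λ.λ.0))
  step 2: λ.λ.0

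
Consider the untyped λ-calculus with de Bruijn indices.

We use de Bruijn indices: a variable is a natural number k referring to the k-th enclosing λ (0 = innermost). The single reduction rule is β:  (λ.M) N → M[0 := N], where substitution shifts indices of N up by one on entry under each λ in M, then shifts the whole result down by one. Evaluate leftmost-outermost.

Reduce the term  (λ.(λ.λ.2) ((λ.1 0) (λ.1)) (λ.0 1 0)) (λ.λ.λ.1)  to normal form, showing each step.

  start: (λ.(λ.λ.2) ((λ.1 0) (λ.1)) (λ.0 1 0)) (λ.λ.λ.1)
  →1  (λ.λ.λ.λ.λ.1) ((λ.(λ.λ.λ.1) 0) (λ.λ.λ.λ.1)) (λ.0 (λ.λ.λ.1) 0)
  →2  (λ.λ.λ.λ.1) (λ.0 (λ.λ.λ.1) 0)
  →3  λ.λ.λ.1

Answer: normal form = λ.λ.λ.1  (in 3 steps)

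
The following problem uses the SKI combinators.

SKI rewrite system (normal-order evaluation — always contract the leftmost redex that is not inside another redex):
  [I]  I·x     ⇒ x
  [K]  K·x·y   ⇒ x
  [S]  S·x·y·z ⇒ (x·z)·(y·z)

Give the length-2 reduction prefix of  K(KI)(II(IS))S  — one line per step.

  start: K(KI)(II(IS))S
  →1  KIS
  →2  I

Answer: after 2 steps: I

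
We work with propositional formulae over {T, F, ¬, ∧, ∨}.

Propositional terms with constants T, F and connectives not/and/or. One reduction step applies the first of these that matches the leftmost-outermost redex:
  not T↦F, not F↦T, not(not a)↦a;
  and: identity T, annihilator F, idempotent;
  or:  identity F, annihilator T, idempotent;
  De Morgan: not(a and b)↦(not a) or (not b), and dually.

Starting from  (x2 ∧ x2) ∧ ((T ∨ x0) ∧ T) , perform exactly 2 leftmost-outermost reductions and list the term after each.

  start: (x2 ∧ x2) ∧ ((T ∨ x0) ∧ T)
  →1  x2 ∧ ((T ∨ x0) ∧ T)
  →2  x2 ∧ (T ∨ x0)

Answer: after 2 steps: x2 ∧ (T ∨ x0)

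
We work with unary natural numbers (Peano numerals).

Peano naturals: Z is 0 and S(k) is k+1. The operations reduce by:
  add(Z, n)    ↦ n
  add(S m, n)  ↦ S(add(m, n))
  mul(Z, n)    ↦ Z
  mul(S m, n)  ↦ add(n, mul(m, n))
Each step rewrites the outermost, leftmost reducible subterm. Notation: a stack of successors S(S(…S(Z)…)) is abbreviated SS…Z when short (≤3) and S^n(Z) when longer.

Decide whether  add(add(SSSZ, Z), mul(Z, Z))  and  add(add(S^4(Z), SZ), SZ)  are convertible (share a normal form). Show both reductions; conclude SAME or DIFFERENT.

Answer: DIFFERENT — A ⇓ SSSZ, B ⇓ S^6(Z)

Derivation:
Term A:
  start: add(add(SSSZ, Z), mul(Z, Z))
  step 1: add(S(add(SSZ, Z)), mul(Z, Z))
  step 2: S(add(add(SSZ, Z), mul(Z, Z)))
  step 3: S(add(S(add(SZ, Z)), mul(Z, Z)))
  step 4: S(S(add(add(SZ, Z), mul(Z, Z))))
  step 5: S(S(add(S(add(Z, Z)), mul(Z, Z))))
  step 6: S(S(S(add(add(Z, Z), mul(Z, Z)))))
  step 7: S(S(S(add(Z, mul(Z, Z)))))
  step 8: S(S(S(mul(Z, Z))))
  step 9: SSSZ

Term B:
  start: add(add(S^4(Z), SZ), SZ)
  step 1: add(S(add(SSSZ, SZ)), SZ)
  step 2: S(add(add(SSSZ, SZ), SZ))
  step 3: S(add(S(add(SSZ, SZ)), SZ))
  step 4: S(S(add(add(SSZ, SZ), SZ)))
  step 5: S(S(add(S(add(SZ, SZ)), SZ)))
  step 6: S(S(S(add(add(SZ, SZ), SZ))))
  step 7: S(S(S(add(S(add(Z, SZ)), SZ))))
  step 8: S(S(S(S(add(add(Z, SZ), SZ)))))
  step 9: S(S(S(S(add(SZ, SZ)))))
  step 10: S(S(S(S(S(add(Z, SZ))))))
  step 11: S^6(Z)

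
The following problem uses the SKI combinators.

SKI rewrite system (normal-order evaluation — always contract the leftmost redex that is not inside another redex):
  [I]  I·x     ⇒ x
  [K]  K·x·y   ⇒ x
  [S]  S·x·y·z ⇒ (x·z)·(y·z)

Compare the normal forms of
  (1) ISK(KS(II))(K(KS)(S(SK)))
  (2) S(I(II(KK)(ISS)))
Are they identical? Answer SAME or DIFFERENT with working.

Term A:
  start: ISK(KS(II))(K(KS)(S(SK)))
  →1  SK(KS(II))(K(KS)(S(SK)))
  →2  K(K(KS)(S(SK)))(KS(II)(K(KS)(S(SK))))
  →3  K(KS)(S(SK))
  →4  KS

Term B:
  start: S(I(II(KK)(ISS)))
  →1  S(II(KK)(ISS))
  →2  S(I(KK)(ISS))
  →3  S(KK(ISS))
  →4  SK

Answer: DIFFERENT — A ⇓ KS, B ⇓ SK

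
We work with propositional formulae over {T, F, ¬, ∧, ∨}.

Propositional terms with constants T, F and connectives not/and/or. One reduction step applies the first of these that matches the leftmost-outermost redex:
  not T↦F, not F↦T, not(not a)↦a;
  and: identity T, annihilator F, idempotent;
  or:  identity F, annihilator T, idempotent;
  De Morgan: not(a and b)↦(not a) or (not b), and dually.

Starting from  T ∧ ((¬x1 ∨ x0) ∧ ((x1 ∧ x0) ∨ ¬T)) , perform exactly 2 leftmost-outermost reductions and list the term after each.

Answer: after 2 steps: (¬x1 ∨ x0) ∧ ((x1 ∧ x0) ∨ F)

Working:
  start: T ∧ ((¬x1 ∨ x0) ∧ ((x1 ∧ x0) ∨ ¬T))
  step 1: (¬x1 ∨ x0) ∧ ((x1 ∧ x0) ∨ ¬T)
  step 2: (¬x1 ∨ x0) ∧ ((x1 ∧ x0) ∨ F)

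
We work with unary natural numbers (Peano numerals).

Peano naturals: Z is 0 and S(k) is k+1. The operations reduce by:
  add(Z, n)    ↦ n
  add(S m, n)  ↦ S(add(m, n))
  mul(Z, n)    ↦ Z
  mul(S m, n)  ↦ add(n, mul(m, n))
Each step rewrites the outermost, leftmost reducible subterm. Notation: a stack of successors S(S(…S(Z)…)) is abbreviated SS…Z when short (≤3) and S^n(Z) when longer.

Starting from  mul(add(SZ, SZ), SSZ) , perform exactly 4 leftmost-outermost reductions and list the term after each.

Answer: after 4 steps: S(S(add(Z, mul(add(Z, SZ), SSZ))))

Derivation:
  start: mul(add(SZ, SZ), SSZ)
  [1] mul(S(add(Z, SZ)), SSZ)
  [2] add(SSZ, mul(add(Z, SZ), SSZ))
  [3] S(add(SZ, mul(add(Z, SZ), SSZ)))
  [4] S(S(add(Z, mul(add(Z, SZ), SSZ))))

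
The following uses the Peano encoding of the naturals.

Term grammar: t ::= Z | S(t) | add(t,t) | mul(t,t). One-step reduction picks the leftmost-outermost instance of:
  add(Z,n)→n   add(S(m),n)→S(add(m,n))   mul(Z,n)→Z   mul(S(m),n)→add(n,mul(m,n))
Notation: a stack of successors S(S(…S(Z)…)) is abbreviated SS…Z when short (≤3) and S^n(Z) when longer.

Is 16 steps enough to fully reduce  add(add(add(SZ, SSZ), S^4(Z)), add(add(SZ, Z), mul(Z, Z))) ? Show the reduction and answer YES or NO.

  start: add(add(add(SZ, SSZ), S^4(Z)), add(add(SZ, Z), mul(Z, Z)))
  step 1: add(add(S(add(Z, SSZ)), S^4(Z)), add(add(SZ, Z), mul(Z, Z)))
  step 2: add(S(add(add(Z, SSZ), S^4(Z))), add(add(SZ, Z), mul(Z, Z)))
  step 3: S(add(add(add(Z, SSZ), S^4(Z)), add(add(SZ, Z), mul(Z, Z))))
  step 4: S(add(add(SSZ, S^4(Z)), add(add(SZ, Z), mul(Z, Z))))
  step 5: S(add(S(add(SZ, S^4(Z))), add(add(SZ, Z), mul(Z, Z))))
  step 6: S(S(add(add(SZ, S^4(Z)), add(add(SZ, Z), mul(Z, Z)))))
  step 7: S(S(add(S(add(Z, S^4(Z))), add(add(SZ, Z), mul(Z, Z)))))
  step 8: S(S(S(add(add(Z, S^4(Z)), add(add(SZ, Z), mul(Z, Z))))))
  step 9: S(S(S(add(S^4(Z), add(add(SZ, Z), mul(Z, Z))))))
  step 10: S(S(S(S(add(SSSZ, add(add(SZ, Z), mul(Z, Z)))))))
  step 11: S(S(S(S(S(add(SSZ, add(add(SZ, Z), mul(Z, Z))))))))
  step 12: S(S(S(S(S(S(add(SZ, add(add(SZ, Z), mul(Z, Z)))))))))
  step 13: S(S(S(S(S(S(S(add(Z, add(add(SZ, Z), mul(Z, Z))))))))))
  step 14: S(S(S(S(S(S(S(add(add(SZ, Z), mul(Z, Z)))))))))
  step 15: S(S(S(S(S(S(S(add(S(add(Z, Z)), mul(Z, Z)))))))))
  step 16: S(S(S(S(S(S(S(S(add(add(Z, Z), mul(Z, Z))))))))))

Answer: NO — after 16 steps the term is S(S(S(S(S(S(S(S(add(add(Z, Z), mul(Z, Z)))))))))), not yet normal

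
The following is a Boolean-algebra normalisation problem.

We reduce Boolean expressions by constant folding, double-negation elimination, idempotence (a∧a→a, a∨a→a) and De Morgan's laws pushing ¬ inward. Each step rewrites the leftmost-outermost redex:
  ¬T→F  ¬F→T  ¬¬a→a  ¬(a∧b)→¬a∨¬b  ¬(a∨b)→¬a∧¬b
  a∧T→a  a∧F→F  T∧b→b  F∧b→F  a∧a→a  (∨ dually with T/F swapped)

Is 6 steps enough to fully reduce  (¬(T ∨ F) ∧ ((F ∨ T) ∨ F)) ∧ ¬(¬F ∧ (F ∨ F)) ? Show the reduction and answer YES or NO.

Answer: YES — reaches normal form F in 5 ≤ 6 steps

Working:
  start: (¬(T ∨ F) ∧ ((F ∨ T) ∨ F)) ∧ ¬(¬F ∧ (F ∨ F))
  step 1: ((¬T ∧ ¬F) ∧ ((F ∨ T) ∨ F)) ∧ ¬(¬F ∧ (F ∨ F))
  step 2: ((F ∧ ¬F) ∧ ((F ∨ T) ∨ F)) ∧ ¬(¬F ∧ (F ∨ F))
  step 3: (F ∧ ((F ∨ T) ∨ F)) ∧ ¬(¬F ∧ (F ∨ F))
  step 4: F ∧ ¬(¬F ∧ (F ∨ F))
  step 5: F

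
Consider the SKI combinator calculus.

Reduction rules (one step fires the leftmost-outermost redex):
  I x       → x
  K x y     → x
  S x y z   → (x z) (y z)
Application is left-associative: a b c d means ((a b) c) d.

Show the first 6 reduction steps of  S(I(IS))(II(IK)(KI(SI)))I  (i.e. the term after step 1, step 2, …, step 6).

Answer: after 6 steps: SI(K(KI(SI))I)

Derivation:
  start: S(I(IS))(II(IK)(KI(SI)))I
  [1] I(IS)I(II(IK)(KI(SI))I)
  [2] ISI(II(IK)(KI(SI))I)
  [3] SI(II(IK)(KI(SI))I)
  [4] SI(I(IK)(KI(SI))I)
  [5] SI(IK(KI(SI))I)
  [6] SI(K(KI(SI))I)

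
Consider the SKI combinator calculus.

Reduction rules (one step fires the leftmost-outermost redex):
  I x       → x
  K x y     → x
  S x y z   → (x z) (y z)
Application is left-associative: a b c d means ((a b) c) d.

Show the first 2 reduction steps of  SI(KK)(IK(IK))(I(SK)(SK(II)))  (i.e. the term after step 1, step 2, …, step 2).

  start: SI(KK)(IK(IK))(I(SK)(SK(II)))
  →1  I(IK(IK))(KK(IK(IK)))(I(SK)(SK(II)))
  →2  IK(IK)(KK(IK(IK)))(I(SK)(SK(II)))

Answer: after 2 steps: IK(IK)(KK(IK(IK)))(I(SK)(SK(II)))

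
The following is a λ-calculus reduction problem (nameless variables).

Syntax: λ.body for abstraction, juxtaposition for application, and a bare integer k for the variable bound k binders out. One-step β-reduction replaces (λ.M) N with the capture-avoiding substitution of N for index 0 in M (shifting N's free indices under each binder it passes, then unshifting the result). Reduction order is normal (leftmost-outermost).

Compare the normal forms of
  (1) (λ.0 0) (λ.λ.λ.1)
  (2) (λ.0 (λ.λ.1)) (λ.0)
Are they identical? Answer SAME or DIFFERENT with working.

Answer: SAME — A ⇓ λ.λ.1, B ⇓ λ.λ.1

Working:
Term A:
  start: (λ.0 0) (λ.λ.λ.1)
  [1] (λ.λ.λ.1) (λ.λ.λ.1)
  [2] λ.λ.1

Term B:
  start: (λ.0 (λ.λ.1)) (λ.0)
  [1] (λ.0) (λ.λ.1)
  [2] λ.λ.1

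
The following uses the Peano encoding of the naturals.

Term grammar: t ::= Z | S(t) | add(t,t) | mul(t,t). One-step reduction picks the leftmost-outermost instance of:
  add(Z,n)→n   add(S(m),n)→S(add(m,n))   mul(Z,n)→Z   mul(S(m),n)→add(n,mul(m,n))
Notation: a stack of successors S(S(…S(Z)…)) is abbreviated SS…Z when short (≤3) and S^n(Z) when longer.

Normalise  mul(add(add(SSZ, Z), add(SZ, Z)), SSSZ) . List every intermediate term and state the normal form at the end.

Answer: normal form = S^9(Z)  (in 24 steps)

Working:
  start: mul(add(add(SSZ, Z), add(SZ, Z)), SSSZ)
  [1] mul(add(S(add(SZ, Z)), add(SZ, Z)), SSSZ)
  [2] mul(S(add(add(SZ, Z), add(SZ, Z))), SSSZ)
  [3] add(SSSZ, mul(add(add(SZ, Z), add(SZ, Z)), SSSZ))
  [4] S(add(SSZ, mul(add(add(SZ, Z), add(SZ, Z)), SSSZ)))
  [5] S(S(add(SZ, mul(add(add(SZ, Z), add(SZ, Z)), SSSZ))))
  [6] S(S(S(add(Z, mul(add(add(SZ, Z), add(SZ, Z)), SSSZ)))))
  [7] S(S(S(mul(add(add(SZ, Z), add(SZ, Z)), SSSZ))))
  [8] S(S(S(mul(add(S(add(Z, Z)), add(SZ, Z)), SSSZ))))
  [9] S(S(S(mul(S(add(add(Z, Z), add(SZ, Z))), SSSZ))))
  [10] S(S(S(add(SSSZ, mul(add(add(Z, Z), add(SZ, Z)), SSSZ)))))
  [11] S(S(S(S(add(SSZ, mul(add(add(Z, Z), add(SZ, Z)), SSSZ))))))
  [12] S(S(S(S(S(add(SZ, mul(add(add(Z, Z), add(SZ, Z)), SSSZ)))))))
  [13] S(S(S(S(S(S(add(Z, mul(add(add(Z, Z), add(SZ, Z)), SSSZ))))))))
  [14] S(S(S(S(S(S(mul(add(add(Z, Z), add(SZ, Z)), SSSZ)))))))
  [15] S(S(S(S(S(S(mul(add(Z, add(SZ, Z)), SSSZ)))))))
  [16] S(S(S(S(S(S(mul(add(SZ, Z), SSSZ)))))))
  [17] S(S(S(S(S(S(mul(S(add(Z, Z)), SSSZ)))))))
  [18] S(S(S(S(S(S(add(SSSZ, mul(add(Z, Z), SSSZ))))))))
  [19] S(S(S(S(S(S(S(add(SSZ, mul(add(Z, Z), SSSZ)))))))))
  [20] S(S(S(S(S(S(S(S(add(SZ, mul(add(Z, Z), SSSZ))))))))))
  [21] S(S(S(S(S(S(S(S(S(add(Z, mul(add(Z, Z), SSSZ)))))))))))
  [22] S(S(S(S(S(S(S(S(S(mul(add(Z, Z), SSSZ))))))))))
  [23] S(S(S(S(S(S(S(S(S(mul(Z, SSSZ))))))))))
  [24] S^9(Z)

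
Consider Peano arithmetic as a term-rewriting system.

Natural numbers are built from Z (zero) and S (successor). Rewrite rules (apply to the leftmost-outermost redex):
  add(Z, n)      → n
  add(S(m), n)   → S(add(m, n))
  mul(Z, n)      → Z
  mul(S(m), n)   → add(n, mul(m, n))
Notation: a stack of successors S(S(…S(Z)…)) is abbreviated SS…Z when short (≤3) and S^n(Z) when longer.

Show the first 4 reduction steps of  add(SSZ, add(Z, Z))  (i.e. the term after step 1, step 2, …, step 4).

  start: add(SSZ, add(Z, Z))
  →1  S(add(SZ, add(Z, Z)))
  →2  S(S(add(Z, add(Z, Z))))
  →3  S(S(add(Z, Z)))
  →4  SSZ

Answer: after 4 steps: SSZ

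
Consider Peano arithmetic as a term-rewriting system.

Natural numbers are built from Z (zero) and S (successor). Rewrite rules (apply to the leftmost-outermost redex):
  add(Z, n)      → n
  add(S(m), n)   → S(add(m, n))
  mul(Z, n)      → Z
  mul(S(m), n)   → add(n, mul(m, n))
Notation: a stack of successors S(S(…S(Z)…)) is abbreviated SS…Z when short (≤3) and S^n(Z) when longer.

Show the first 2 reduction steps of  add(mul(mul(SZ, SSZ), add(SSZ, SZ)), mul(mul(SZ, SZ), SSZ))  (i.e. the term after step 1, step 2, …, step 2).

Answer: after 2 steps: add(mul(S(add(SZ, mul(Z, SSZ))), add(SSZ, SZ)), mul(mul(SZ, SZ), SSZ))

Reduction:
  start: add(mul(mul(SZ, SSZ), add(SSZ, SZ)), mul(mul(SZ, SZ), SSZ))
  [1] add(mul(add(SSZ, mul(Z, SSZ)), add(SSZ, SZ)), mul(mul(SZ, SZ), SSZ))
  [2] add(mul(S(add(SZ, mul(Z, SSZ))), add(SSZ, SZ)), mul(mul(SZ, SZ), SSZ))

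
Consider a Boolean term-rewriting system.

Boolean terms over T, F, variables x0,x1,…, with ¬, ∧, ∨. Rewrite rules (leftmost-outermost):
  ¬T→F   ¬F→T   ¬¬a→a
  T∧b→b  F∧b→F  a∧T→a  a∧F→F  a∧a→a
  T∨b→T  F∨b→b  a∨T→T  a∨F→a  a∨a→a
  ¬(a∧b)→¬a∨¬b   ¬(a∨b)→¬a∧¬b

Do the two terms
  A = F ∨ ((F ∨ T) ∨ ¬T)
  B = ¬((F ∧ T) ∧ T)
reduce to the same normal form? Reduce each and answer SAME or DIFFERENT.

Answer: SAME — A ⇓ T, B ⇓ T

Working:
Term A:
  start: F ∨ ((F ∨ T) ∨ ¬T)
  [1] (F ∨ T) ∨ ¬T
  [2] T ∨ ¬T
  [3] T

Term B:
  start: ¬((F ∧ T) ∧ T)
  [1] ¬(F ∧ T) ∨ ¬T
  [2] (¬F ∨ ¬T) ∨ ¬T
  [3] (T ∨ ¬T) ∨ ¬T
  [4] T ∨ ¬T
  [5] T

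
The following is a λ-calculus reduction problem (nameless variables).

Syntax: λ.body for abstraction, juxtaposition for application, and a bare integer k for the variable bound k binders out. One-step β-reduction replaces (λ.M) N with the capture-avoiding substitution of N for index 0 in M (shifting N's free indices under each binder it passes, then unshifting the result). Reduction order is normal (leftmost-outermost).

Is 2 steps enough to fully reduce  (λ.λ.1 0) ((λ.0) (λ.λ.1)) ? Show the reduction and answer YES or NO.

Answer: NO — after 2 steps the term is λ.(λ.λ.1) 0, not yet normal

Working:
  start: (λ.λ.1 0) ((λ.0) (λ.λ.1))
  [1] λ.(λ.0) (λ.λ.1) 0
  [2] λ.(λ.λ.1) 0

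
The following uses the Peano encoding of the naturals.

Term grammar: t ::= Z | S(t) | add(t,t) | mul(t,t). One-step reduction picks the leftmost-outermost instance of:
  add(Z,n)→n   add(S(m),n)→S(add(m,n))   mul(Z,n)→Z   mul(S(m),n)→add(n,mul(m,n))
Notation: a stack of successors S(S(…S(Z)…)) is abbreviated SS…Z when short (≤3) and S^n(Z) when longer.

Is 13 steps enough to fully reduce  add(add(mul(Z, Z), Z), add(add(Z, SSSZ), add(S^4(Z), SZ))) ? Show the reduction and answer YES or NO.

Answer: YES — reaches normal form S^8(Z) in 13 ≤ 13 steps

Working:
  start: add(add(mul(Z, Z), Z), add(add(Z, SSSZ), add(S^4(Z), SZ)))
  →1  add(add(Z, Z), add(add(Z, SSSZ), add(S^4(Z), SZ)))
  →2  add(Z, add(add(Z, SSSZ), add(S^4(Z), SZ)))
  →3  add(add(Z, SSSZ), add(S^4(Z), SZ))
  →4  add(SSSZ, add(S^4(Z), SZ))
  →5  S(add(SSZ, add(S^4(Z), SZ)))
  →6  S(S(add(SZ, add(S^4(Z), SZ))))
  →7  S(S(S(add(Z, add(S^4(Z), SZ)))))
  →8  S(S(S(add(S^4(Z), SZ))))
  →9  S(S(S(S(add(SSSZ, SZ)))))
  →10  S(S(S(S(S(add(SSZ, SZ))))))
  →11  S(S(S(S(S(S(add(SZ, SZ)))))))
  →12  S(S(S(S(S(S(S(add(Z, SZ))))))))
  →13  S^8(Z)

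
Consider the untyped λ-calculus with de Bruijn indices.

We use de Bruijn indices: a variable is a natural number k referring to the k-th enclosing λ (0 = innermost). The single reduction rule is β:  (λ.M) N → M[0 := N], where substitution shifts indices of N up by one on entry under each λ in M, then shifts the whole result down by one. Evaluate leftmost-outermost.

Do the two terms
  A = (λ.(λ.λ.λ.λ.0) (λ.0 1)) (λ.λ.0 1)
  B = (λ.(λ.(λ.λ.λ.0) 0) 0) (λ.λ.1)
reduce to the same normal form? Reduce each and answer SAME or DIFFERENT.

Answer: DIFFERENT — A ⇓ λ.λ.λ.0, B ⇓ λ.λ.0

Reduction:
Term A:
  start: (λ.(λ.λ.λ.λ.0) (λ.0 1)) (λ.λ.0 1)
  [1] (λ.λ.λ.λ.0) (λ.0 (λ.λ.0 1))
  [2] λ.λ.λ.0

Term B:
  start: (λ.(λ.(λ.λ.λ.0) 0) 0) (λ.λ.1)
  [1] (λ.(λ.λ.λ.0) 0) (λ.λ.1)
  [2] (λ.λ.λ.0) (λ.λ.1)
  [3] λ.λ.0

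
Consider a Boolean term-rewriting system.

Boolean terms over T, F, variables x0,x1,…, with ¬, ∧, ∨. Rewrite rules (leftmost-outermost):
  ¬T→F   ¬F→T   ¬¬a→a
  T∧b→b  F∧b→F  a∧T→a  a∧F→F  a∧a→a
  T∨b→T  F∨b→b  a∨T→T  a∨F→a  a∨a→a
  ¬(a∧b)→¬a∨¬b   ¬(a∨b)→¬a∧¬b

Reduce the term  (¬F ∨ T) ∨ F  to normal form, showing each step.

Answer: normal form = T  (in 2 steps)

Derivation:
  start: (¬F ∨ T) ∨ F
  [1] ¬F ∨ T
  [2] T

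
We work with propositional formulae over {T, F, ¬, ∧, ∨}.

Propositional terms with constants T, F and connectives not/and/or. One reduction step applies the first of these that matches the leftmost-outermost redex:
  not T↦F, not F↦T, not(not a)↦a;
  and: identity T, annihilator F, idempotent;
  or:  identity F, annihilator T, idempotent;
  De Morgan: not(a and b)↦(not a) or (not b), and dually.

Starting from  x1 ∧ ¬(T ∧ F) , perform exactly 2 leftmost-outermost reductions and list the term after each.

  start: x1 ∧ ¬(T ∧ F)
  [1] x1 ∧ (¬T ∨ ¬F)
  [2] x1 ∧ (F ∨ ¬F)

Answer: after 2 steps: x1 ∧ (F ∨ ¬F)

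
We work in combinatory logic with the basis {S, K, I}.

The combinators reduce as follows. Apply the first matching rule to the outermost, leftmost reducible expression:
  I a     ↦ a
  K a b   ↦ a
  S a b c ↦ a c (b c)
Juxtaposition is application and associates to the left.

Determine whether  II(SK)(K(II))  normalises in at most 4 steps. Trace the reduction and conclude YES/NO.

Answer: YES — reaches normal form SK(KI) in 3 ≤ 4 steps

Reduction:
  start: II(SK)(K(II))
  [1] I(SK)(K(II))
  [2] SK(K(II))
  [3] SK(KI)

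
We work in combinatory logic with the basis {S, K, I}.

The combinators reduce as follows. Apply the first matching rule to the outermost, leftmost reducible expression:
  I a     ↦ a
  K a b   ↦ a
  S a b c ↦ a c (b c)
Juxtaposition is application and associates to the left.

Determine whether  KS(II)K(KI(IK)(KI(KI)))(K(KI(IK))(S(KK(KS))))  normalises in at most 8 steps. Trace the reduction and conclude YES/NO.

  start: KS(II)K(KI(IK)(KI(KI)))(K(KI(IK))(S(KK(KS))))
  [1] SK(KI(IK)(KI(KI)))(K(KI(IK))(S(KK(KS))))
  [2] K(K(KI(IK))(S(KK(KS))))(KI(IK)(KI(KI))(K(KI(IK))(S(KK(KS)))))
  [3] K(KI(IK))(S(KK(KS)))
  [4] KI(IK)
  [5] I

Answer: YES — reaches normal form I in 5 ≤ 8 steps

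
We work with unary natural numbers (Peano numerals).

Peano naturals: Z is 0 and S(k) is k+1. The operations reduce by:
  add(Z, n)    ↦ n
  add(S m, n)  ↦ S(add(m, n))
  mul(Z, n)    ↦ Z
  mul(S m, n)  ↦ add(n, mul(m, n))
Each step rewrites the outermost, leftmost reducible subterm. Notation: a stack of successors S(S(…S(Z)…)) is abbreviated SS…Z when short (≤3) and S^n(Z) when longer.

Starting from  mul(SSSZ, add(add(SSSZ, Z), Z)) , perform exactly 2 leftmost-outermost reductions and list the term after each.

  start: mul(SSSZ, add(add(SSSZ, Z), Z))
  step 1: add(add(add(SSSZ, Z), Z), mul(SSZ, add(add(SSSZ, Z), Z)))
  step 2: add(add(S(add(SSZ, Z)), Z), mul(SSZ, add(add(SSSZ, Z), Z)))

Answer: after 2 steps: add(add(S(add(SSZ, Z)), Z), mul(SSZ, add(add(SSSZ, Z), Z)))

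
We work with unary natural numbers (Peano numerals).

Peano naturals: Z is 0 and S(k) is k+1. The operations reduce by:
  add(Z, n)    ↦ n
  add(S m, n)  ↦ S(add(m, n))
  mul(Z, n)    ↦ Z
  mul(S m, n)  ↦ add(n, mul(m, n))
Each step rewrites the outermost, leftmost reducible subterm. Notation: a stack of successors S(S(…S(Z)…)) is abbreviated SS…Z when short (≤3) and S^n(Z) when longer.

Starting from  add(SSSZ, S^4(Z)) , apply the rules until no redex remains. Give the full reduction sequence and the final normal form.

  start: add(SSSZ, S^4(Z))
  step 1: S(add(SSZ, S^4(Z)))
  step 2: S(S(add(SZ, S^4(Z))))
  step 3: S(S(S(add(Z, S^4(Z)))))
  step 4: S^7(Z)

Answer: normal form = S^7(Z)  (in 4 steps)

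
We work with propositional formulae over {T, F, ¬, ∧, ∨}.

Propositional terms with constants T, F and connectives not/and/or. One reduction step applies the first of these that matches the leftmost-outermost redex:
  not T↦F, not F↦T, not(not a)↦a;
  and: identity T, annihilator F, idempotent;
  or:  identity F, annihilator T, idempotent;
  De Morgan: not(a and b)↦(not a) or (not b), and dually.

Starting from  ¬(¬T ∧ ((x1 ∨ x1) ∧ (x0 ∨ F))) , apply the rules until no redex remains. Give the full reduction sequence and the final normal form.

Answer: normal form = T  (in 3 steps)

Reduction:
  start: ¬(¬T ∧ ((x1 ∨ x1) ∧ (x0 ∨ F)))
  →1  ¬¬T ∨ ¬((x1 ∨ x1) ∧ (x0 ∨ F))
  →2  T ∨ ¬((x1 ∨ x1) ∧ (x0 ∨ F))
  →3  T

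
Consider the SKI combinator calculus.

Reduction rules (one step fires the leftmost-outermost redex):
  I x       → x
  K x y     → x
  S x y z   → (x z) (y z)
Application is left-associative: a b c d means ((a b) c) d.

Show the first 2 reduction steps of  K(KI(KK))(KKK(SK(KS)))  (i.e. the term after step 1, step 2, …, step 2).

  start: K(KI(KK))(KKK(SK(KS)))
  →1  KI(KK)
  →2  I

Answer: after 2 steps: I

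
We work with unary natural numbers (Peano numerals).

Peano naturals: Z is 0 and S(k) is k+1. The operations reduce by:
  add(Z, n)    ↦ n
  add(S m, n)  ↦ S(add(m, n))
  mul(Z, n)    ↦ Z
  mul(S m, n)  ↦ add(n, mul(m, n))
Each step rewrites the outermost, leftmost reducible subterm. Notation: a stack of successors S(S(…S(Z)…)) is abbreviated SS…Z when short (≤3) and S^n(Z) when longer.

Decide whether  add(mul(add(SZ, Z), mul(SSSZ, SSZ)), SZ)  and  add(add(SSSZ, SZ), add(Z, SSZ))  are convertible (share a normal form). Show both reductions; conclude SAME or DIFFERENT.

Answer: DIFFERENT — A ⇓ S^7(Z), B ⇓ S^6(Z)

Derivation:
Term A:
  start: add(mul(add(SZ, Z), mul(SSSZ, SSZ)), SZ)
  [1] add(mul(S(add(Z, Z)), mul(SSSZ, SSZ)), SZ)
  [2] add(add(mul(SSSZ, SSZ), mul(add(Z, Z), mul(SSSZ, SSZ))), SZ)
  [3] add(add(add(SSZ, mul(SSZ, SSZ)), mul(add(Z, Z), mul(SSSZ, SSZ))), SZ)
  [4] add(add(S(add(SZ, mul(SSZ, SSZ))), mul(add(Z, Z), mul(SSSZ, SSZ))), SZ)
  [5] add(S(add(add(SZ, mul(SSZ, SSZ)), mul(add(Z, Z), mul(SSSZ, SSZ)))), SZ)
  [6] S(add(add(add(SZ, mul(SSZ, SSZ)), mul(add(Z, Z), mul(SSSZ, SSZ))), SZ))
  [7] S(add(add(S(add(Z, mul(SSZ, SSZ))), mul(add(Z, Z), mul(SSSZ, SSZ))), SZ))
  [8] S(add(S(add(add(Z, mul(SSZ, SSZ)), mul(add(Z, Z), mul(SSSZ, SSZ)))), SZ))
  [9] S(S(add(add(add(Z, mul(SSZ, SSZ)), mul(add(Z, Z), mul(SSSZ, SSZ))), SZ)))
  [10] S(S(add(add(mul(SSZ, SSZ), mul(add(Z, Z), mul(SSSZ, SSZ))), SZ)))
  [11] S(S(add(add(add(SSZ, mul(SZ, SSZ)), mul(add(Z, Z), mul(SSSZ, SSZ))), SZ)))
  [12] S(S(add(add(S(add(SZ, mul(SZ, SSZ))), mul(add(Z, Z), mul(SSSZ, SSZ))), SZ)))
  [13] S(S(add(S(add(add(SZ, mul(SZ, SSZ)), mul(add(Z, Z), mul(SSSZ, SSZ)))), SZ)))
  [14] S(S(S(add(add(add(SZ, mul(SZ, SSZ)), mul(add(Z, Z), mul(SSSZ, SSZ))), SZ))))
  [15] S(S(S(add(add(S(add(Z, mul(SZ, SSZ))), mul(add(Z, Z), mul(SSSZ, SSZ))), SZ))))
  [16] S(S(S(add(S(add(add(Z, mul(SZ, SSZ)), mul(add(Z, Z), mul(SSSZ, SSZ)))), SZ))))
  [17] S(S(S(S(add(add(add(Z, mul(SZ, SSZ)), mul(add(Z, Z), mul(SSSZ, SSZ))), SZ)))))
  [18] S(S(S(S(add(add(mul(SZ, SSZ), mul(add(Z, Z), mul(SSSZ, SSZ))), SZ)))))
  [19] S(S(S(S(add(add(add(SSZ, mul(Z, SSZ)), mul(add(Z, Z), mul(SSSZ, SSZ))), SZ)))))
  [20] S(S(S(S(add(add(S(add(SZ, mul(Z, SSZ))), mul(add(Z, Z), mul(SSSZ, SSZ))), SZ)))))
  [21] S(S(S(S(add(S(add(add(SZ, mul(Z, SSZ)), mul(add(Z, Z), mul(SSSZ, SSZ)))), SZ)))))
  [22] S(S(S(S(S(add(add(add(SZ, mul(Z, SSZ)), mul(add(Z, Z), mul(SSSZ, SSZ))), SZ))))))
  [23] S(S(S(S(S(add(add(S(add(Z, mul(Z, SSZ))), mul(add(Z, Z), mul(SSSZ, SSZ))), SZ))))))
  [24] S(S(S(S(S(add(S(add(add(Z, mul(Z, SSZ)), mul(add(Z, Z), mul(SSSZ, SSZ)))), SZ))))))
  [25] S(S(S(S(S(S(add(add(add(Z, mul(Z, SSZ)), mul(add(Z, Z), mul(SSSZ, SSZ))), SZ)))))))
  [26] S(S(S(S(S(S(add(add(mul(Z, SSZ), mul(add(Z, Z), mul(SSSZ, SSZ))), SZ)))))))
  [27] S(S(S(S(S(S(add(add(Z, mul(add(Z, Z), mul(SSSZ, SSZ))), SZ)))))))
  [28] S(S(S(S(S(S(add(mul(add(Z, Z), mul(SSSZ, SSZ)), SZ)))))))
  [29] S(S(S(S(S(S(add(mul(Z, mul(SSSZ, SSZ)), SZ)))))))
  [30] S(S(S(S(S(S(add(Z, SZ)))))))
  [31] S^7(Z)

Term B:
  start: add(add(SSSZ, SZ), add(Z, SSZ))
  [1] add(S(add(SSZ, SZ)), add(Z, SSZ))
  [2] S(add(add(SSZ, SZ), add(Z, SSZ)))
  [3] S(add(S(add(SZ, SZ)), add(Z, SSZ)))
  [4] S(S(add(add(SZ, SZ), add(Z, SSZ))))
  [5] S(S(add(S(add(Z, SZ)), add(Z, SSZ))))
  [6] S(S(S(add(add(Z, SZ), add(Z, SSZ)))))
  [7] S(S(S(add(SZ, add(Z, SSZ)))))
  [8] S(S(S(S(add(Z, add(Z, SSZ))))))
  [9] S(S(S(S(add(Z, SSZ)))))
  [10] S^6(Z)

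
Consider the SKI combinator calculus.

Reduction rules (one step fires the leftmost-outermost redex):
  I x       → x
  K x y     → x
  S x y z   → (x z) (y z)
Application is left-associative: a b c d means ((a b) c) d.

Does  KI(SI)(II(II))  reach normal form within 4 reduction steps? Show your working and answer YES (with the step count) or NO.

  start: KI(SI)(II(II))
  →1  I(II(II))
  →2  II(II)
  →3  I(II)
  →4  II

Answer: NO — after 4 steps the term is II, not yet normal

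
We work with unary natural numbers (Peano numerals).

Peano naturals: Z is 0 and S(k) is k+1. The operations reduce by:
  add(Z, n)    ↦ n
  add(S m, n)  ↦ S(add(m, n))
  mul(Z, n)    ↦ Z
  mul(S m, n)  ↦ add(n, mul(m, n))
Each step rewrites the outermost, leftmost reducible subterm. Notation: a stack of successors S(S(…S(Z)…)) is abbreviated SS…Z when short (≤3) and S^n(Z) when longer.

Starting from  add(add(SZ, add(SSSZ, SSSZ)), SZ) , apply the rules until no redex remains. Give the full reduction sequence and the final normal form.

Answer: normal form = S^8(Z)  (in 14 steps)

Working:
  start: add(add(SZ, add(SSSZ, SSSZ)), SZ)
  [1] add(S(add(Z, add(SSSZ, SSSZ))), SZ)
  [2] S(add(add(Z, add(SSSZ, SSSZ)), SZ))
  [3] S(add(add(SSSZ, SSSZ), SZ))
  [4] S(add(S(add(SSZ, SSSZ)), SZ))
  [5] S(S(add(add(SSZ, SSSZ), SZ)))
  [6] S(S(add(S(add(SZ, SSSZ)), SZ)))
  [7] S(S(S(add(add(SZ, SSSZ), SZ))))
  [8] S(S(S(add(S(add(Z, SSSZ)), SZ))))
  [9] S(S(S(S(add(add(Z, SSSZ), SZ)))))
  [10] S(S(S(S(add(SSSZ, SZ)))))
  [11] S(S(S(S(S(add(SSZ, SZ))))))
  [12] S(S(S(S(S(S(add(SZ, SZ)))))))
  [13] S(S(S(S(S(S(S(add(Z, SZ))))))))
  [14] S^8(Z)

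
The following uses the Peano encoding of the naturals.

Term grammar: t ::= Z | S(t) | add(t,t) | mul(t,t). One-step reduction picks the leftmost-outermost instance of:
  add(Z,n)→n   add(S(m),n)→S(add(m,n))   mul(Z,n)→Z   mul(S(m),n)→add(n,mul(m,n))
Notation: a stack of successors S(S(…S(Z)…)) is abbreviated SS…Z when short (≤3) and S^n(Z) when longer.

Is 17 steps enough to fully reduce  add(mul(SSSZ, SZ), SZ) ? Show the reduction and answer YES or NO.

Answer: YES — reaches normal form S^4(Z) in 14 ≤ 17 steps

Reduction:
  start: add(mul(SSSZ, SZ), SZ)
  [1] add(add(SZ, mul(SSZ, SZ)), SZ)
  [2] add(S(add(Z, mul(SSZ, SZ))), SZ)
  [3] S(add(add(Z, mul(SSZ, SZ)), SZ))
  [4] S(add(mul(SSZ, SZ), SZ))
  [5] S(add(add(SZ, mul(SZ, SZ)), SZ))
  [6] S(add(S(add(Z, mul(SZ, SZ))), SZ))
  [7] S(S(add(add(Z, mul(SZ, SZ)), SZ)))
  [8] S(S(add(mul(SZ, SZ), SZ)))
  [9] S(S(add(add(SZ, mul(Z, SZ)), SZ)))
  [10] S(S(add(S(add(Z, mul(Z, SZ))), SZ)))
  [11] S(S(S(add(add(Z, mul(Z, SZ)), SZ))))
  [12] S(S(S(add(mul(Z, SZ), SZ))))
  [13] S(S(S(add(Z, SZ))))
  [14] S^4(Z)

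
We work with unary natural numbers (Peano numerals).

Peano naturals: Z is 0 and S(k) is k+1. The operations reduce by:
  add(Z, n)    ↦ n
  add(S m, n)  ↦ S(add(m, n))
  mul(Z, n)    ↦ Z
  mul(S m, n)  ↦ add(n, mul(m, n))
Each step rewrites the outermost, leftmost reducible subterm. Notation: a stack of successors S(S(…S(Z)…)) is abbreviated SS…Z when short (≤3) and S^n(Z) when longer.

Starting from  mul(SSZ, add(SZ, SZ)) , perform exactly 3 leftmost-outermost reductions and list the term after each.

  start: mul(SSZ, add(SZ, SZ))
  step 1: add(add(SZ, SZ), mul(SZ, add(SZ, SZ)))
  step 2: add(S(add(Z, SZ)), mul(SZ, add(SZ, SZ)))
  step 3: S(add(add(Z, SZ), mul(SZ, add(SZ, SZ))))

Answer: after 3 steps: S(add(add(Z, SZ), mul(SZ, add(SZ, SZ))))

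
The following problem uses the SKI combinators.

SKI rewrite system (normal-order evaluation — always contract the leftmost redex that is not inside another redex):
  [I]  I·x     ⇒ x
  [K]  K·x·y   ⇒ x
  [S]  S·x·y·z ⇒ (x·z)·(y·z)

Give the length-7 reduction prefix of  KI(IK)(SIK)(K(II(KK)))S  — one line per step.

Answer: after 7 steps: KKS

Derivation:
  start: KI(IK)(SIK)(K(II(KK)))S
  →1  I(SIK)(K(II(KK)))S
  →2  SIK(K(II(KK)))S
  →3  I(K(II(KK)))(K(K(II(KK))))S
  →4  K(II(KK))(K(K(II(KK))))S
  →5  II(KK)S
  →6  I(KK)S
  →7  KKS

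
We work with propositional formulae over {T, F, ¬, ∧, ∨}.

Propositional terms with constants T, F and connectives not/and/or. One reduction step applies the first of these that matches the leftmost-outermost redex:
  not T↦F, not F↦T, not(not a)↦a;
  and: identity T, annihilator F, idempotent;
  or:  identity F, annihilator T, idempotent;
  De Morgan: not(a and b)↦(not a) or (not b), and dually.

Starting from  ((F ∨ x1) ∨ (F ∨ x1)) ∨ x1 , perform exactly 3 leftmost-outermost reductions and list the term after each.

Answer: after 3 steps: x1

Working:
  start: ((F ∨ x1) ∨ (F ∨ x1)) ∨ x1
  →1  (F ∨ x1) ∨ x1
  →2  x1 ∨ x1
  →3  x1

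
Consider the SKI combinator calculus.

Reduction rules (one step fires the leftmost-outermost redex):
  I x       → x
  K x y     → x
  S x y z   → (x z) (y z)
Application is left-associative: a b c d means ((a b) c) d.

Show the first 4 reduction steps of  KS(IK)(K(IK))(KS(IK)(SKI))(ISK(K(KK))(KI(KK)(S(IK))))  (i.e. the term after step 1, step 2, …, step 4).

  start: KS(IK)(K(IK))(KS(IK)(SKI))(ISK(K(KK))(KI(KK)(S(IK))))
  [1] S(K(IK))(KS(IK)(SKI))(ISK(K(KK))(KI(KK)(S(IK))))
  [2] K(IK)(ISK(K(KK))(KI(KK)(S(IK))))(KS(IK)(SKI)(ISK(K(KK))(KI(KK)(S(IK)))))
  [3] IK(KS(IK)(SKI)(ISK(K(KK))(KI(KK)(S(IK)))))
  [4] K(KS(IK)(SKI)(ISK(K(KK))(KI(KK)(S(IK)))))

Answer: after 4 steps: K(KS(IK)(SKI)(ISK(K(KK))(KI(KK)(S(IK)))))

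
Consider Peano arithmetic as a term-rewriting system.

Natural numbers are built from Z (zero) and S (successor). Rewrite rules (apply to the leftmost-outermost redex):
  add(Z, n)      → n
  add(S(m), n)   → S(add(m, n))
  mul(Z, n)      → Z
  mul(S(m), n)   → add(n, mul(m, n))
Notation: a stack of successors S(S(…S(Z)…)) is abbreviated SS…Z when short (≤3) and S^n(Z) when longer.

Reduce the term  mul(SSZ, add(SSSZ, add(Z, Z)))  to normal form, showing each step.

  start: mul(SSZ, add(SSSZ, add(Z, Z)))
  step 1: add(add(SSSZ, add(Z, Z)), mul(SZ, add(SSSZ, add(Z, Z))))
  step 2: add(S(add(SSZ, add(Z, Z))), mul(SZ, add(SSSZ, add(Z, Z))))
  step 3: S(add(add(SSZ, add(Z, Z)), mul(SZ, add(SSSZ, add(Z, Z)))))
  step 4: S(add(S(add(SZ, add(Z, Z))), mul(SZ, add(SSSZ, add(Z, Z)))))
  step 5: S(S(add(add(SZ, add(Z, Z)), mul(SZ, add(SSSZ, add(Z, Z))))))
  step 6: S(S(add(S(add(Z, add(Z, Z))), mul(SZ, add(SSSZ, add(Z, Z))))))
  step 7: S(S(S(add(add(Z, add(Z, Z)), mul(SZ, add(SSSZ, add(Z, Z)))))))
  step 8: S(S(S(add(add(Z, Z), mul(SZ, add(SSSZ, add(Z, Z)))))))
  step 9: S(S(S(add(Z, mul(SZ, add(SSSZ, add(Z, Z)))))))
  step 10: S(S(S(mul(SZ, add(SSSZ, add(Z, Z))))))
  step 11: S(S(S(add(add(SSSZ, add(Z, Z)), mul(Z, add(SSSZ, add(Z, Z)))))))
  step 12: S(S(S(add(S(add(SSZ, add(Z, Z))), mul(Z, add(SSSZ, add(Z, Z)))))))
  step 13: S(S(S(S(add(add(SSZ, add(Z, Z)), mul(Z, add(SSSZ, add(Z, Z))))))))
  step 14: S(S(S(S(add(S(add(SZ, add(Z, Z))), mul(Z, add(SSSZ, add(Z, Z))))))))
  step 15: S(S(S(S(S(add(add(SZ, add(Z, Z)), mul(Z, add(SSSZ, add(Z, Z)))))))))
  step 16: S(S(S(S(S(add(S(add(Z, add(Z, Z))), mul(Z, add(SSSZ, add(Z, Z)))))))))
  step 17: S(S(S(S(S(S(add(add(Z, add(Z, Z)), mul(Z, add(SSSZ, add(Z, Z))))))))))
  step 18: S(S(S(S(S(S(add(add(Z, Z), mul(Z, add(SSSZ, add(Z, Z))))))))))
  step 19: S(S(S(S(S(S(add(Z, mul(Z, add(SSSZ, add(Z, Z))))))))))
  step 20: S(S(S(S(S(S(mul(Z, add(SSSZ, add(Z, Z)))))))))
  step 21: S^6(Z)

Answer: normal form = S^6(Z)  (in 21 steps)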